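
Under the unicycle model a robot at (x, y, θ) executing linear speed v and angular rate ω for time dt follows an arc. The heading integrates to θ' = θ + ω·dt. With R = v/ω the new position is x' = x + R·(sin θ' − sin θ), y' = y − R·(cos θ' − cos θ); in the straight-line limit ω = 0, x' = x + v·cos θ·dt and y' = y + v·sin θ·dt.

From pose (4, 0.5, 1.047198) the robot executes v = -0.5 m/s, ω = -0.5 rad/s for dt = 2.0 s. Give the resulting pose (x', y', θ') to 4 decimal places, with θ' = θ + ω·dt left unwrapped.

(3.1812, 0.0011, 0.0472)

θ' = 1.0472 + -0.5·2.0 = 0.0472
R = v/ω = -0.5/-0.5 = 1.0000
x' = 4 + 1.0000·(sin 0.0472 − sin 1.0472) = 3.1812
y' = 0.5 − 1.0000·(cos 0.0472 − cos 1.0472) = 0.0011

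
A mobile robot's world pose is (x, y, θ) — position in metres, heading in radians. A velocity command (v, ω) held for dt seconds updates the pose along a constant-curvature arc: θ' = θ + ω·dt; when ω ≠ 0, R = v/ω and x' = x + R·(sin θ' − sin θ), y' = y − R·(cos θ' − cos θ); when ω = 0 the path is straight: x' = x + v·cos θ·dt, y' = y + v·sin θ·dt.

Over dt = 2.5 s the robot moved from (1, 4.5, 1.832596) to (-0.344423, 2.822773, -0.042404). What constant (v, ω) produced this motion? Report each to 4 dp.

v = -1.0000, ω = -0.7500

Δθ = -0.042404 − 1.832596 = -1.875000
ω = Δθ/dt = -1.875000/2.5 = -0.7500
R = −Δy/(cos θ' − cos θ) = 1.3333
v = R·ω = 1.3333·-0.7500 = -1.0000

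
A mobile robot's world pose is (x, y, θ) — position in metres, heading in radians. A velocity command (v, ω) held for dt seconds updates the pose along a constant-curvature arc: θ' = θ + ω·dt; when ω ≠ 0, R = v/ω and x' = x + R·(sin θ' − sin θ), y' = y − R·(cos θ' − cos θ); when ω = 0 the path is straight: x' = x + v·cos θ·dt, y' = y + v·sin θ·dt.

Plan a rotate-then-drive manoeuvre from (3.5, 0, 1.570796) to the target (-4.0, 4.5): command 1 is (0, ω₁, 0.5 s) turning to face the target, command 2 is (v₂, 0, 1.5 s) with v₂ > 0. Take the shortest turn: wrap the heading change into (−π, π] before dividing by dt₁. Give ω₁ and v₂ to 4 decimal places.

heading to target = atan2(4.5−0, -4−3.5) = 2.6012
Δθ = wrap(2.6012 − 1.5708) = 1.0304; ω₁ = Δθ/dt₁ = 2.0608
distance = √((-4−3.5)² + (4.5−0)²) = 8.7464; v₂ = distance/dt₂ = 5.8310

ω₁ = 2.0608, v₂ = 5.8310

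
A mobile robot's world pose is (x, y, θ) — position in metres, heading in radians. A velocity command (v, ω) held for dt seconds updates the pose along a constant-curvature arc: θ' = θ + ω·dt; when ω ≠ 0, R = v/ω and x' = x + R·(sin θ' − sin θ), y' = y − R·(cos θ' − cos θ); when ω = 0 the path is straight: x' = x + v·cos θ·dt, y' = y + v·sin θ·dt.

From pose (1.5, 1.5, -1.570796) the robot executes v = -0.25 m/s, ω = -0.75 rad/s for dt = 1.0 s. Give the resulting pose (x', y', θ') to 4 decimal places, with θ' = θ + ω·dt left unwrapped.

θ' = -1.5708 + -0.75·1.0 = -2.3208
R = v/ω = -0.25/-0.75 = 0.3333
x' = 1.5 + 0.3333·(sin -2.3208 − sin -1.5708) = 1.5894
y' = 1.5 − 0.3333·(cos -2.3208 − cos -1.5708) = 1.7272

(1.5894, 1.7272, -2.3208)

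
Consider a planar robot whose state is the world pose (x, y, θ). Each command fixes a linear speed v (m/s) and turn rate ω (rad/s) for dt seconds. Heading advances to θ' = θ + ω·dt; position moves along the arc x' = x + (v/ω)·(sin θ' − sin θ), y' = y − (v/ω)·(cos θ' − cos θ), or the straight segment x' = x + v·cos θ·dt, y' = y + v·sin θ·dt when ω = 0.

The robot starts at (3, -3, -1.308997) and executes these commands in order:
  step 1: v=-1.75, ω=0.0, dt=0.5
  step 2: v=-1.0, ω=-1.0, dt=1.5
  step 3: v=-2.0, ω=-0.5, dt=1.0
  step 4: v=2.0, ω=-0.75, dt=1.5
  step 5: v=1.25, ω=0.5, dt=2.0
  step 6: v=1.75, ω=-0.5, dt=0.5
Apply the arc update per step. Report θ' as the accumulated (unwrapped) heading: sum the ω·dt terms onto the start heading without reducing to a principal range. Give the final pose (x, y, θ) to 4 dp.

step 1: θ'=-1.3090 (straight) → pose (2.7735, -2.1548, -1.3090)
step 2: θ'=-2.8090 (R=1.0000) → pose (3.4130, -0.9508, -2.8090)
step 3: θ'=-3.3090 (R=4.0000) → pose (5.3854, -0.7875, -3.3090)
step 4: θ'=-4.4340 (R=-2.6667) → pose (3.2658, 1.1091, -4.4340)
step 5: θ'=-3.4340 (R=2.5000) → pose (1.5827, 2.8159, -3.4340)
step 6: θ'=-3.6840 (R=-3.5000) → pose (0.7849, 3.1697, -3.6840)

(0.7849, 3.1697, -3.6840)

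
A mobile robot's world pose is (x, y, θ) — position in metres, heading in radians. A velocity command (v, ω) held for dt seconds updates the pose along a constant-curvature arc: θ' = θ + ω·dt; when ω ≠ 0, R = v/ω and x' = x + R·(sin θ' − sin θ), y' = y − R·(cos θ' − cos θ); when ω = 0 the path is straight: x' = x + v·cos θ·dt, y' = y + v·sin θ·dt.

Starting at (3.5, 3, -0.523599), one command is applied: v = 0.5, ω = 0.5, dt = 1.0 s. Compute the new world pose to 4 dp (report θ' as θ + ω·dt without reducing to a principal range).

(3.9764, 2.8663, -0.0236)

θ' = -0.5236 + 0.5·1.0 = -0.0236
R = v/ω = 0.5/0.5 = 1.0000
x' = 3.5 + 1.0000·(sin -0.0236 − sin -0.5236) = 3.9764
y' = 3 − 1.0000·(cos -0.0236 − cos -0.5236) = 2.8663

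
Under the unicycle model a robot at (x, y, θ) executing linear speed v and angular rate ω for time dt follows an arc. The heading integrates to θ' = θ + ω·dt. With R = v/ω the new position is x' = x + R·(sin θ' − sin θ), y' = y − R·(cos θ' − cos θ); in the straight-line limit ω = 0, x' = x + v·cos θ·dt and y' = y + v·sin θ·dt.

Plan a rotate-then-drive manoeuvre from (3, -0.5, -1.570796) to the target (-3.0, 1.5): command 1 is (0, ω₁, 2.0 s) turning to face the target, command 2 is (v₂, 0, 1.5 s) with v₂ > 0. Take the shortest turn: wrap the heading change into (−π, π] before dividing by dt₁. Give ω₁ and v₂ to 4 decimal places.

ω₁ = -0.9463, v₂ = 4.2164

heading to target = atan2(1.5−-0.5, -3−3) = 2.8198
Δθ = wrap(2.8198 − -1.5708) = -1.8925; ω₁ = Δθ/dt₁ = -0.9463
distance = √((-3−3)² + (1.5−-0.5)²) = 6.3246; v₂ = distance/dt₂ = 4.2164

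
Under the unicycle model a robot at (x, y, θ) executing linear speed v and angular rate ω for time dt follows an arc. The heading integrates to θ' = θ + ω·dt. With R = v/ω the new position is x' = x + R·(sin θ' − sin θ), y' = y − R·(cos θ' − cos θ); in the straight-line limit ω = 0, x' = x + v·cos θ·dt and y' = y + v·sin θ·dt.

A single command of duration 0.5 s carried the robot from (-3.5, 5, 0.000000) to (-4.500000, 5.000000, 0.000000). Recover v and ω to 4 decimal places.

Δθ = 0.000000 − 0.000000 = 0.000000
ω = Δθ/dt = 0.000000/0.5 = 0.0000
ω = 0 → v = (Δx·cos θ + Δy·sin θ)/dt = -2.0000

v = -2.0000, ω = 0.0000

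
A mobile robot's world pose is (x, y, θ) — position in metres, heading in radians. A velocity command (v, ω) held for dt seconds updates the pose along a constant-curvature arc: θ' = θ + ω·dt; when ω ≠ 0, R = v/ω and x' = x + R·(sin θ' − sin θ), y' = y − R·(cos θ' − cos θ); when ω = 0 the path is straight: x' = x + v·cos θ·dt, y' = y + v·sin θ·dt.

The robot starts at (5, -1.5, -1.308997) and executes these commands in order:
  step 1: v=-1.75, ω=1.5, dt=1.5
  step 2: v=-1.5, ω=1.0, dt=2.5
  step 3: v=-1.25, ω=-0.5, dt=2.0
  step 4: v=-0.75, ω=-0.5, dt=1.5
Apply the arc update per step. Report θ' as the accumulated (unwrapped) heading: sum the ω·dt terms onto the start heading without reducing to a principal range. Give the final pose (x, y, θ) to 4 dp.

step 1: θ'=0.9410 (R=-1.1667) → pose (2.9302, -1.1148, 0.9410)
step 2: θ'=3.4410 (R=-1.5000) → pose (4.5849, -3.4315, 3.4410)
step 3: θ'=2.4410 (R=2.5000) → pose (6.9340, -3.9092, 2.4410)
step 4: θ'=1.6910 (R=1.5000) → pose (7.4561, -4.8760, 1.6910)

(7.4561, -4.8760, 1.6910)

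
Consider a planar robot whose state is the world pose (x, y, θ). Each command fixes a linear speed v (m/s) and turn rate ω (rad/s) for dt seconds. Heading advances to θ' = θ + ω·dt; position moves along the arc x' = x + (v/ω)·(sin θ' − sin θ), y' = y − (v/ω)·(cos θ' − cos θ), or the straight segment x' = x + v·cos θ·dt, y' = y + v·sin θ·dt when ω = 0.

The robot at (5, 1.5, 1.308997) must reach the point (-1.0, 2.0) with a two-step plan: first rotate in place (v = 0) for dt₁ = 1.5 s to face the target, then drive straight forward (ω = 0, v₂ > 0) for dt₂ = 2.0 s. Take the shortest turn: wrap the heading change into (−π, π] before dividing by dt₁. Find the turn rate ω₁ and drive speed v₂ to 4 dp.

heading to target = atan2(2−1.5, -1−5) = 3.0585
Δθ = wrap(3.0585 − 1.3090) = 1.7495; ω₁ = Δθ/dt₁ = 1.1663
distance = √((-1−5)² + (2−1.5)²) = 6.0208; v₂ = distance/dt₂ = 3.0104

ω₁ = 1.1663, v₂ = 3.0104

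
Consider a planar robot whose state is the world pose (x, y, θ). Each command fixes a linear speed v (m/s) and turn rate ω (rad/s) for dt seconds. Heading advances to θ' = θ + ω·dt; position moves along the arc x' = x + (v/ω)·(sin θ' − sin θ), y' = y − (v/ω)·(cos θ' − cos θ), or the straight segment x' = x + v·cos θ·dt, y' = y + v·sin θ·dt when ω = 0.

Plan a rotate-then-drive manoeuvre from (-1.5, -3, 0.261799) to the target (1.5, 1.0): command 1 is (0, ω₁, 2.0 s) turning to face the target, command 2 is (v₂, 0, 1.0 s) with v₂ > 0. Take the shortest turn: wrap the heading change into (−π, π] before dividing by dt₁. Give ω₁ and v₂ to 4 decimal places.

heading to target = atan2(1−-3, 1.5−-1.5) = 0.9273
Δθ = wrap(0.9273 − 0.2618) = 0.6655; ω₁ = Δθ/dt₁ = 0.3327
distance = √((1.5−-1.5)² + (1−-3)²) = 5.0000; v₂ = distance/dt₂ = 5.0000

ω₁ = 0.3327, v₂ = 5.0000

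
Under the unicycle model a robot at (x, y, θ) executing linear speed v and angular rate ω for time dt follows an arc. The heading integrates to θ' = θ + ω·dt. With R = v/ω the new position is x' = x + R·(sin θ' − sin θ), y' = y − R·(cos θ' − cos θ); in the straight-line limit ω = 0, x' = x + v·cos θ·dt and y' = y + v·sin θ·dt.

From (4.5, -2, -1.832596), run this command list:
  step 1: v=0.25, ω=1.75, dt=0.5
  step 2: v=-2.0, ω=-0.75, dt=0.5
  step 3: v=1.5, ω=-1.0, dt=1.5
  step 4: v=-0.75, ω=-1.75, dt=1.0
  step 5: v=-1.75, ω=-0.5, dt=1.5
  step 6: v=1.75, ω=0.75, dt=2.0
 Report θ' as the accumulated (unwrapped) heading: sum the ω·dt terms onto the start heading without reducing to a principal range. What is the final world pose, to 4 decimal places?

(2.6303, -2.6824, -3.8326)

step 1: θ'=-0.9576 (R=0.1429) → pose (4.5212, -2.1192, -0.9576)
step 2: θ'=-1.3326 (R=2.6667) → pose (4.1106, -1.2138, -1.3326)
step 3: θ'=-2.8326 (R=-1.5000) → pose (3.1091, -2.9967, -2.8326)
step 4: θ'=-4.5826 (R=0.4286) → pose (3.6644, -3.3495, -4.5826)
step 5: θ'=-5.3326 (R=3.5000) → pose (3.0420, -5.8367, -5.3326)
step 6: θ'=-3.8326 (R=2.3333) → pose (2.6303, -2.6824, -3.8326)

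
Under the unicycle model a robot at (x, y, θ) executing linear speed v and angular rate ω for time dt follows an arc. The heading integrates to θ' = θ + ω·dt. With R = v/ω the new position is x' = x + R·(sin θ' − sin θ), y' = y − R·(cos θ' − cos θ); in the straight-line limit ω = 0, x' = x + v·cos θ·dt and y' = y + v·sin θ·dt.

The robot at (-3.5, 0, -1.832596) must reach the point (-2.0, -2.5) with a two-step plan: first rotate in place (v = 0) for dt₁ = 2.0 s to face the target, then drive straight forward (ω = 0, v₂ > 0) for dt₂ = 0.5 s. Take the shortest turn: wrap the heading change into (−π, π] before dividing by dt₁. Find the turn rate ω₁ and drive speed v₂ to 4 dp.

ω₁ = 0.4011, v₂ = 5.8310

heading to target = atan2(-2.5−0, -2−-3.5) = -1.0304
Δθ = wrap(-1.0304 − -1.8326) = 0.8022; ω₁ = Δθ/dt₁ = 0.4011
distance = √((-2−-3.5)² + (-2.5−0)²) = 2.9155; v₂ = distance/dt₂ = 5.8310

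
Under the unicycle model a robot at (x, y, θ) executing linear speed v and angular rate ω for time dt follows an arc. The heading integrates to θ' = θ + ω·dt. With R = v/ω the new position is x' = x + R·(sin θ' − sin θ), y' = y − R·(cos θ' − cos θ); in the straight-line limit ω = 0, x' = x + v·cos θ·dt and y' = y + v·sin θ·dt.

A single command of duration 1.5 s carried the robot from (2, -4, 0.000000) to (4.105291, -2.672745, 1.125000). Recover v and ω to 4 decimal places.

Δθ = 1.125000 − 0.000000 = 1.125000
ω = Δθ/dt = 1.125000/1.5 = 0.7500
R = Δx/(sin θ' − sin θ) = 2.3333
v = R·ω = 2.3333·0.7500 = 1.7500

v = 1.7500, ω = 0.7500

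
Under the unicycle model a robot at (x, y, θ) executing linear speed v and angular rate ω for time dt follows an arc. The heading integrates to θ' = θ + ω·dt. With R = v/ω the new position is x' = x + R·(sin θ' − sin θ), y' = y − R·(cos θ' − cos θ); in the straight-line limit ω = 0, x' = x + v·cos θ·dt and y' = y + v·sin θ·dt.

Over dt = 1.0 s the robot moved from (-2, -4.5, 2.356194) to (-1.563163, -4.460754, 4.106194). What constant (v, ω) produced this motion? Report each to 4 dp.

Δθ = 4.106194 − 2.356194 = 1.750000
ω = Δθ/dt = 1.750000/1.0 = 1.7500
R = Δx/(sin θ' − sin θ) = -0.2857
v = R·ω = -0.2857·1.7500 = -0.5000

v = -0.5000, ω = 1.7500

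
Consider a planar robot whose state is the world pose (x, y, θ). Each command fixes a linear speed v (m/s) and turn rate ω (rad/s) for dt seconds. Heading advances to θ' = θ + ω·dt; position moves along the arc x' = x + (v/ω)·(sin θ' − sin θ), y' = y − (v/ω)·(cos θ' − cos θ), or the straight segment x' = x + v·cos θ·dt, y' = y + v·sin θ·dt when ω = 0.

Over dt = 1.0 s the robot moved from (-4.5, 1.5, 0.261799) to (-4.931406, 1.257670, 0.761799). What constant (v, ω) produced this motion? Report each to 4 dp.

v = -0.5000, ω = 0.5000

Δθ = 0.761799 − 0.261799 = 0.500000
ω = Δθ/dt = 0.500000/1.0 = 0.5000
R = Δx/(sin θ' − sin θ) = -1.0000
v = R·ω = -1.0000·0.5000 = -0.5000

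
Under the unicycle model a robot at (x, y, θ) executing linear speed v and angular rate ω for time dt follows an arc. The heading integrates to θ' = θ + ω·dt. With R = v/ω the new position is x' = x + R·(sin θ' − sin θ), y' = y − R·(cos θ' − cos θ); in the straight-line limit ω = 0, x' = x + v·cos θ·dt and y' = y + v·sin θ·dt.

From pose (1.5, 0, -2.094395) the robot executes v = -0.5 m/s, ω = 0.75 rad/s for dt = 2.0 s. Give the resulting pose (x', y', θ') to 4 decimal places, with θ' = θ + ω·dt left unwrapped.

(1.2960, 0.8857, -0.5944)

θ' = -2.0944 + 0.75·2.0 = -0.5944
R = v/ω = -0.5/0.75 = -0.6667
x' = 1.5 + -0.6667·(sin -0.5944 − sin -2.0944) = 1.2960
y' = 0 − -0.6667·(cos -0.5944 − cos -2.0944) = 0.8857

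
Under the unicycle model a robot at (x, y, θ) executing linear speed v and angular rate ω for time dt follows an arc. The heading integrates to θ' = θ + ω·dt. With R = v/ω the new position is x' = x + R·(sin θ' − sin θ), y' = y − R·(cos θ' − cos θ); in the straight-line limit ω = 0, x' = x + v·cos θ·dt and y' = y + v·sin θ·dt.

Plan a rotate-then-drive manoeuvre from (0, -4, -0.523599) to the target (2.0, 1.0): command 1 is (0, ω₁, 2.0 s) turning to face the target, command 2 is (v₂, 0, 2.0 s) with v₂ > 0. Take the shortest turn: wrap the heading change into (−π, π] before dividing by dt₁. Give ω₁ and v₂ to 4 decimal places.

ω₁ = 0.8569, v₂ = 2.6926

heading to target = atan2(1−-4, 2−0) = 1.1903
Δθ = wrap(1.1903 − -0.5236) = 1.7139; ω₁ = Δθ/dt₁ = 0.8569
distance = √((2−0)² + (1−-4)²) = 5.3852; v₂ = distance/dt₂ = 2.6926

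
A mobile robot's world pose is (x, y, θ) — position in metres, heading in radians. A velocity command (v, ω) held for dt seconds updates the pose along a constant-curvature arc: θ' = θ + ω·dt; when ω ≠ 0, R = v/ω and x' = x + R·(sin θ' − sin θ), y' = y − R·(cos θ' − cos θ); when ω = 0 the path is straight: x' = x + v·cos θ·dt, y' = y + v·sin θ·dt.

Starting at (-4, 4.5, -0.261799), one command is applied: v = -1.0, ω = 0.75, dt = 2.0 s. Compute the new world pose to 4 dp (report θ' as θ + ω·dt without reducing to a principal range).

θ' = -0.2618 + 0.75·2.0 = 1.2382
R = v/ω = -1.0/0.75 = -1.3333
x' = -4 + -1.3333·(sin 1.2382 − sin -0.2618) = -5.6054
y' = 4.5 − -1.3333·(cos 1.2382 − cos -0.2618) = 3.6474

(-5.6054, 3.6474, 1.2382)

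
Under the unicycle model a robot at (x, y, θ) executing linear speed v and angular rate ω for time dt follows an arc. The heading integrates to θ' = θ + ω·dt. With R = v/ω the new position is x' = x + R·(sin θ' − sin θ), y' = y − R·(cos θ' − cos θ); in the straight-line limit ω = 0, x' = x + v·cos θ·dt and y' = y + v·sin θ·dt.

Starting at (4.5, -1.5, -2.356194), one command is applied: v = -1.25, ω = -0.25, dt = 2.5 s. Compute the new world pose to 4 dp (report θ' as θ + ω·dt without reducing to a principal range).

(7.2370, -0.0997, -2.9812)

θ' = -2.3562 + -0.25·2.5 = -2.9812
R = v/ω = -1.25/-0.25 = 5.0000
x' = 4.5 + 5.0000·(sin -2.9812 − sin -2.3562) = 7.2370
y' = -1.5 − 5.0000·(cos -2.9812 − cos -2.3562) = -0.0997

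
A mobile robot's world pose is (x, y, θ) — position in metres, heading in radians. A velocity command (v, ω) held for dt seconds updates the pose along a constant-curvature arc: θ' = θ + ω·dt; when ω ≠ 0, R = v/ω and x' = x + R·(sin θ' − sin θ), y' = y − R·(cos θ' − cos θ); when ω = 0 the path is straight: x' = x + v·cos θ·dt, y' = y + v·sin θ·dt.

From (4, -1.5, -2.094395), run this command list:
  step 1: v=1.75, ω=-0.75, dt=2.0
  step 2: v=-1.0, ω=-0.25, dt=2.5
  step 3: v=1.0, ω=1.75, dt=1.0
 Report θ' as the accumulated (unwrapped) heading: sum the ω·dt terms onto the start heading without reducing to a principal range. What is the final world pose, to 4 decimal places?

(1.8730, -3.9587, -2.4694)

step 1: θ'=-3.5944 (R=-2.3333) → pose (0.9585, -2.4315, -3.5944)
step 2: θ'=-4.2194 (R=4.0000) → pose (2.7322, -4.1354, -4.2194)
step 3: θ'=-2.4694 (R=0.5714) → pose (1.8730, -3.9587, -2.4694)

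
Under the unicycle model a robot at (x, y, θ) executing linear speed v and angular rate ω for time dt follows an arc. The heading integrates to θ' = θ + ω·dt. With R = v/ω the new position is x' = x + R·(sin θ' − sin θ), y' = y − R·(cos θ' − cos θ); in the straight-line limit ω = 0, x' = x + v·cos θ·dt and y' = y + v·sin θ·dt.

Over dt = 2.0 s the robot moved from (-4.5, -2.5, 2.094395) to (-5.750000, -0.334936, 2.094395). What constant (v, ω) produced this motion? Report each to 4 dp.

v = 1.2500, ω = 0.0000

Δθ = 2.094395 − 2.094395 = 0.000000
ω = Δθ/dt = 0.000000/2.0 = 0.0000
ω = 0 → v = (Δx·cos θ + Δy·sin θ)/dt = 1.2500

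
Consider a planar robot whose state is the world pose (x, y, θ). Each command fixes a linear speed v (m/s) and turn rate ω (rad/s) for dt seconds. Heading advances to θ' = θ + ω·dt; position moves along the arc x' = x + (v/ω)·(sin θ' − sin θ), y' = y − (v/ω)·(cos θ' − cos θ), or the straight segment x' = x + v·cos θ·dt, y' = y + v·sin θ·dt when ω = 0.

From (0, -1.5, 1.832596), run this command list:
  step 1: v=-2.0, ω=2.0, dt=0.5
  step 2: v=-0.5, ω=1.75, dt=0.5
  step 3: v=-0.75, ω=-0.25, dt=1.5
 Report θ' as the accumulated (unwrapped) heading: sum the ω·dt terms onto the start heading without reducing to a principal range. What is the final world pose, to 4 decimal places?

step 1: θ'=2.8326 (R=-1.0000) → pose (0.6618, -2.1938, 2.8326)
step 2: θ'=3.7076 (R=-0.2857) → pose (0.9019, -2.1628, 3.7076)
step 3: θ'=3.3326 (R=3.0000) → pose (1.9412, -1.7495, 3.3326)

(1.9412, -1.7495, 3.3326)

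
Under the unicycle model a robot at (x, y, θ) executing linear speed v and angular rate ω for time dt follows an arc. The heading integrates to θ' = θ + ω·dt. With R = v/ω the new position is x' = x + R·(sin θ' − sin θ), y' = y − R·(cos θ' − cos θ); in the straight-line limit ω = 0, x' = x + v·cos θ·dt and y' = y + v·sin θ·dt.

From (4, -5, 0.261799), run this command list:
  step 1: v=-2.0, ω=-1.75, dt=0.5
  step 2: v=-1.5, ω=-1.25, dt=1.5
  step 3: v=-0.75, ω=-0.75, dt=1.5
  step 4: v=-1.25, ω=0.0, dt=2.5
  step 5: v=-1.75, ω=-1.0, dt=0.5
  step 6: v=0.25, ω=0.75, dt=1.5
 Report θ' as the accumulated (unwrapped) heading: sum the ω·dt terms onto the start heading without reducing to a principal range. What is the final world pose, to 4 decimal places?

step 1: θ'=-0.6132 (R=1.1429) → pose (3.0465, -4.8307, -0.6132)
step 2: θ'=-2.4882 (R=1.2000) → pose (3.0076, -2.8965, -2.4882)
step 3: θ'=-3.6132 (R=1.0000) → pose (4.0698, -2.7997, -3.6132)
step 4: θ'=-3.6132 (straight) → pose (6.8537, -4.2195, -3.6132)
step 5: θ'=-4.1132 (R=1.7500) → pose (7.5038, -4.7915, -4.1132)
step 6: θ'=-2.9882 (R=0.3333) → pose (7.1776, -4.6500, -2.9882)

(7.1776, -4.6500, -2.9882)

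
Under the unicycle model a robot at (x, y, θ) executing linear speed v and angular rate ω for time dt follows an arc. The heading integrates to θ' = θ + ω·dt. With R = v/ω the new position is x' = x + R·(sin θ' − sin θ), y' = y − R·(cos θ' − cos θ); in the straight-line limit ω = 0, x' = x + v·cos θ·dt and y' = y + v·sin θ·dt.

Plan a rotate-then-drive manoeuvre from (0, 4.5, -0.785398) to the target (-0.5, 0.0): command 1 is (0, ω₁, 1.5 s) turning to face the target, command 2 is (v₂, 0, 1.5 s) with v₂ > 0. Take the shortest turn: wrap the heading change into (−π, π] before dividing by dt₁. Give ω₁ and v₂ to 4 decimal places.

ω₁ = -0.5974, v₂ = 3.0185

heading to target = atan2(0−4.5, -0.5−0) = -1.6815
Δθ = wrap(-1.6815 − -0.7854) = -0.8961; ω₁ = Δθ/dt₁ = -0.5974
distance = √((-0.5−0)² + (0−4.5)²) = 4.5277; v₂ = distance/dt₂ = 3.0185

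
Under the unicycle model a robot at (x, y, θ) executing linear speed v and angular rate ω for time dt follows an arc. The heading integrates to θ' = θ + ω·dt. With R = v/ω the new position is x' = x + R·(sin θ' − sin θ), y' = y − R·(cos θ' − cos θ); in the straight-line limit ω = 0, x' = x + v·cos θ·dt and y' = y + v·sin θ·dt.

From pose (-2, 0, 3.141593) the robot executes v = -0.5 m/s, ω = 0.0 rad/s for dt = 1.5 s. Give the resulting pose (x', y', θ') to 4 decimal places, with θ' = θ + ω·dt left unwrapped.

(-1.2500, 0.0000, 3.1416)

θ' = 3.1416 + 0.0·1.5 = 3.1416
ω = 0 → straight: x' = -2 + -0.5·cos(3.1416)·1.5 = -1.2500
y' = 0 + -0.5·sin(3.1416)·1.5 = 0.0000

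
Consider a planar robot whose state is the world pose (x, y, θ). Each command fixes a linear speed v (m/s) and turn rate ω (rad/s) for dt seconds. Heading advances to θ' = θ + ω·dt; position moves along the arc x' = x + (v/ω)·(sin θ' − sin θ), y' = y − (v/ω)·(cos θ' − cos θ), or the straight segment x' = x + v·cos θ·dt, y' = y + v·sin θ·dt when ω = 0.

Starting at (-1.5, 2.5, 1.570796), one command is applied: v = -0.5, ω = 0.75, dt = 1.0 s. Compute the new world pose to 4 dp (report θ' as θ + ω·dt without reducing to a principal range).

θ' = 1.5708 + 0.75·1.0 = 2.3208
R = v/ω = -0.5/0.75 = -0.6667
x' = -1.5 + -0.6667·(sin 2.3208 − sin 1.5708) = -1.3211
y' = 2.5 − -0.6667·(cos 2.3208 − cos 1.5708) = 2.0456

(-1.3211, 2.0456, 2.3208)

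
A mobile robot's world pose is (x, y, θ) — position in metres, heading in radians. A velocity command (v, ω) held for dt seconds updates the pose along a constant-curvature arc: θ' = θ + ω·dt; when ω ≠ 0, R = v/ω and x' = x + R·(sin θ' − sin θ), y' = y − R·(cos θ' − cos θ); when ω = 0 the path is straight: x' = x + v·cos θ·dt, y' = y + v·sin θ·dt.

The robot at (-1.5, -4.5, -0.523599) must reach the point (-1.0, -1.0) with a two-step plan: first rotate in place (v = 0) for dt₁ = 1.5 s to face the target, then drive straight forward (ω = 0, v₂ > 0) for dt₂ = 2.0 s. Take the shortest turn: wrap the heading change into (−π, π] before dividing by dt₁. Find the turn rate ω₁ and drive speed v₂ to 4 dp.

heading to target = atan2(-1−-4.5, -1−-1.5) = 1.4289
Δθ = wrap(1.4289 − -0.5236) = 1.9525; ω₁ = Δθ/dt₁ = 1.3017
distance = √((-1−-1.5)² + (-1−-4.5)²) = 3.5355; v₂ = distance/dt₂ = 1.7678

ω₁ = 1.3017, v₂ = 1.7678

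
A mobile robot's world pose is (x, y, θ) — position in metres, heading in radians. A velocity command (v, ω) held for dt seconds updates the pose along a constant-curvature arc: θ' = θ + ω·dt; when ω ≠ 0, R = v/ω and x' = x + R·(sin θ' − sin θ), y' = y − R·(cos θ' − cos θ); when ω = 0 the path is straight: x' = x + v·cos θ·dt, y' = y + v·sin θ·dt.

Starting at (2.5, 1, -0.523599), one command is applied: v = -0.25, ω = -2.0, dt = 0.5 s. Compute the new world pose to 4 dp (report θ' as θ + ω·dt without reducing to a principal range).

(2.4376, 1.1024, -1.5236)

θ' = -0.5236 + -2.0·0.5 = -1.5236
R = v/ω = -0.25/-2.0 = 0.1250
x' = 2.5 + 0.1250·(sin -1.5236 − sin -0.5236) = 2.4376
y' = 1 − 0.1250·(cos -1.5236 − cos -0.5236) = 1.1024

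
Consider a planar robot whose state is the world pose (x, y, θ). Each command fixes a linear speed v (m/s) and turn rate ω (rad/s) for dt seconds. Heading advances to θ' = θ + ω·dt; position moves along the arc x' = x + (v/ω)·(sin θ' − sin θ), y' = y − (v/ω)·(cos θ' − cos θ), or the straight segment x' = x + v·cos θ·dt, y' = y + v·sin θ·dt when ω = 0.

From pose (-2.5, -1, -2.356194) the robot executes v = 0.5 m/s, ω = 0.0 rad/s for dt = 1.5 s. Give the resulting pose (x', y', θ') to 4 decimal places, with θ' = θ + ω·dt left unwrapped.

(-3.0303, -1.5303, -2.3562)

θ' = -2.3562 + 0.0·1.5 = -2.3562
ω = 0 → straight: x' = -2.5 + 0.5·cos(-2.3562)·1.5 = -3.0303
y' = -1 + 0.5·sin(-2.3562)·1.5 = -1.5303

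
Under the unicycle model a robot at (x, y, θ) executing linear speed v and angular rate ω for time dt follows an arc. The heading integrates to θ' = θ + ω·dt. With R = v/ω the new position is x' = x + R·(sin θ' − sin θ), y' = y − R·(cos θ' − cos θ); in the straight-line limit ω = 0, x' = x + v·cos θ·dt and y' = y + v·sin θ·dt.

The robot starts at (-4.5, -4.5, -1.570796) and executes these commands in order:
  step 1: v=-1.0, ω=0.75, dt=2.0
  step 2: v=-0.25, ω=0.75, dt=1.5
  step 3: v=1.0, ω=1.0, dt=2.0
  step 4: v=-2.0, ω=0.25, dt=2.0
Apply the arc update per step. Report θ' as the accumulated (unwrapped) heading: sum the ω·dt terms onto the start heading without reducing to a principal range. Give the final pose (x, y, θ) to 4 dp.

step 1: θ'=-0.0708 (R=-1.3333) → pose (-5.7390, -3.1700, -0.0708)
step 2: θ'=1.0542 (R=-0.3333) → pose (-6.0524, -3.3379, 1.0542)
step 3: θ'=3.0542 (R=1.0000) → pose (-6.8347, -1.8478, 3.0542)
step 4: θ'=3.5542 (R=-8.0000) → pose (-2.9284, -1.2069, 3.5542)

(-2.9284, -1.2069, 3.5542)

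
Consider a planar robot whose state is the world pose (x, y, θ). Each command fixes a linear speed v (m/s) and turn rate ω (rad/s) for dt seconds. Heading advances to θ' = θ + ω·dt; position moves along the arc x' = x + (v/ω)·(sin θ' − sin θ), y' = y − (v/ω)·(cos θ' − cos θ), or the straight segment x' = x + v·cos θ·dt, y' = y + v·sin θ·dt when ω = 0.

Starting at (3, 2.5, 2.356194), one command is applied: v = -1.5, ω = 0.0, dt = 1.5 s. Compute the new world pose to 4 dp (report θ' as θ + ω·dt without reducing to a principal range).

(4.5910, 0.9090, 2.3562)

θ' = 2.3562 + 0.0·1.5 = 2.3562
ω = 0 → straight: x' = 3 + -1.5·cos(2.3562)·1.5 = 4.5910
y' = 2.5 + -1.5·sin(2.3562)·1.5 = 0.9090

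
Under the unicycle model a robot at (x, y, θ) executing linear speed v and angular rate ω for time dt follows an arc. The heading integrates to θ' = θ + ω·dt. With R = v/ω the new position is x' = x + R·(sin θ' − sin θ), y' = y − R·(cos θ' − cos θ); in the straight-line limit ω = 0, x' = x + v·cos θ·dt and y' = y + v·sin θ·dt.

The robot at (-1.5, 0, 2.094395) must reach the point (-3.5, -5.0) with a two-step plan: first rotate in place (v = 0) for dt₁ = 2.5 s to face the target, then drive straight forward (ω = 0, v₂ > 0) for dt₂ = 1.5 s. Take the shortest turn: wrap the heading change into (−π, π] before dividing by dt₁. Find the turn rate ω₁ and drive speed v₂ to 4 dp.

ω₁ = 0.8950, v₂ = 3.5901

heading to target = atan2(-5−0, -3.5−-1.5) = -1.9513
Δθ = wrap(-1.9513 − 2.0944) = 2.2375; ω₁ = Δθ/dt₁ = 0.8950
distance = √((-3.5−-1.5)² + (-5−0)²) = 5.3852; v₂ = distance/dt₂ = 3.5901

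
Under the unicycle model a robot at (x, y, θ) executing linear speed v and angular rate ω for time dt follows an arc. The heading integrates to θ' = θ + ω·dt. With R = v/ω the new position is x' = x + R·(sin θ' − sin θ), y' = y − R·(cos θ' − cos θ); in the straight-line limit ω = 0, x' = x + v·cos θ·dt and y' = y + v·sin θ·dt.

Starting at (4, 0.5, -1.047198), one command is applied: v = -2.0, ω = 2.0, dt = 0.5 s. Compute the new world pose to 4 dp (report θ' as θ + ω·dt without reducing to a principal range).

(3.1812, 0.9989, -0.0472)

θ' = -1.0472 + 2.0·0.5 = -0.0472
R = v/ω = -2.0/2.0 = -1.0000
x' = 4 + -1.0000·(sin -0.0472 − sin -1.0472) = 3.1812
y' = 0.5 − -1.0000·(cos -0.0472 − cos -1.0472) = 0.9989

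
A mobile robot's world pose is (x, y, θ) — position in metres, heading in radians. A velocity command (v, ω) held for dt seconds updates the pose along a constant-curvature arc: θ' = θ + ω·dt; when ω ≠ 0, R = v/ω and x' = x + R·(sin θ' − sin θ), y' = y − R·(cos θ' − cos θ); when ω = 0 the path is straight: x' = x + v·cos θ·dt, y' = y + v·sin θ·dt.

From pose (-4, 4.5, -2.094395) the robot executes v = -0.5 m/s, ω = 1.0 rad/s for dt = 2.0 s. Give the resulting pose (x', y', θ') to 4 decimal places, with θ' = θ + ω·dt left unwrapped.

(-4.3859, 5.2478, -0.0944)

θ' = -2.0944 + 1.0·2.0 = -0.0944
R = v/ω = -0.5/1.0 = -0.5000
x' = -4 + -0.5000·(sin -0.0944 − sin -2.0944) = -4.3859
y' = 4.5 − -0.5000·(cos -0.0944 − cos -2.0944) = 5.2478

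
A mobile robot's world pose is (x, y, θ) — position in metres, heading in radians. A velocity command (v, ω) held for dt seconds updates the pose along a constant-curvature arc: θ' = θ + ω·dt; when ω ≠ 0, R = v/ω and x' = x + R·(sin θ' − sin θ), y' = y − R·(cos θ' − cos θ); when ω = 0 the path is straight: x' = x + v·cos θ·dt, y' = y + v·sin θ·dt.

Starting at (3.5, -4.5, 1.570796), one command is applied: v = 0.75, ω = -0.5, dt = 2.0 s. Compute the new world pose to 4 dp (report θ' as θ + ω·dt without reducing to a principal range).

(4.1895, -3.2378, 0.5708)

θ' = 1.5708 + -0.5·2.0 = 0.5708
R = v/ω = 0.75/-0.5 = -1.5000
x' = 3.5 + -1.5000·(sin 0.5708 − sin 1.5708) = 4.1895
y' = -4.5 − -1.5000·(cos 0.5708 − cos 1.5708) = -3.2378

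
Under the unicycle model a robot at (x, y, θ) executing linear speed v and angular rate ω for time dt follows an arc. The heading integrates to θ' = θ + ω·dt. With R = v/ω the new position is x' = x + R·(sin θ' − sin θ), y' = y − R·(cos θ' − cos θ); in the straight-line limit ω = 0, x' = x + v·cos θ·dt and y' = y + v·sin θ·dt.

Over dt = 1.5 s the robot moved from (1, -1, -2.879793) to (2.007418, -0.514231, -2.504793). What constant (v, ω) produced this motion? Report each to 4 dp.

v = -0.7500, ω = 0.2500

Δθ = -2.504793 − -2.879793 = 0.375000
ω = Δθ/dt = 0.375000/1.5 = 0.2500
R = Δx/(sin θ' − sin θ) = -3.0000
v = R·ω = -3.0000·0.2500 = -0.7500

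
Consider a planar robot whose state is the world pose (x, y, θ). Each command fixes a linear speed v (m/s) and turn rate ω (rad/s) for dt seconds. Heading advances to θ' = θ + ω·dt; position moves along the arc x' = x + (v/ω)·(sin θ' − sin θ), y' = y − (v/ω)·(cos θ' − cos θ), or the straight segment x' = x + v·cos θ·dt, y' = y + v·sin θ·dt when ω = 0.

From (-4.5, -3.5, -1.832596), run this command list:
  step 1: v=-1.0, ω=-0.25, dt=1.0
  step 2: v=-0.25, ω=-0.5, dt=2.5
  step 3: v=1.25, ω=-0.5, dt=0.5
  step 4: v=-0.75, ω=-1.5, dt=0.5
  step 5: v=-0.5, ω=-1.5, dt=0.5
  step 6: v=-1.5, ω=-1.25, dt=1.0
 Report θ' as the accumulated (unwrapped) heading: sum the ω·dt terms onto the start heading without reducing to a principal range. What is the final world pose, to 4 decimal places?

(-5.1113, -3.4119, -6.3326)

step 1: θ'=-2.0826 (R=4.0000) → pose (-4.1238, -2.5763, -2.0826)
step 2: θ'=-3.3326 (R=0.5000) → pose (-3.5929, -2.3303, -3.3326)
step 3: θ'=-3.5826 (R=-2.5000) → pose (-4.1854, -2.1365, -3.5826)
step 4: θ'=-4.3326 (R=0.5000) → pose (-3.9345, -2.4033, -4.3326)
step 5: θ'=-5.0826 (R=0.3333) → pose (-3.9333, -2.6475, -5.0826)
step 6: θ'=-6.3326 (R=1.2000) → pose (-5.1113, -3.4119, -6.3326)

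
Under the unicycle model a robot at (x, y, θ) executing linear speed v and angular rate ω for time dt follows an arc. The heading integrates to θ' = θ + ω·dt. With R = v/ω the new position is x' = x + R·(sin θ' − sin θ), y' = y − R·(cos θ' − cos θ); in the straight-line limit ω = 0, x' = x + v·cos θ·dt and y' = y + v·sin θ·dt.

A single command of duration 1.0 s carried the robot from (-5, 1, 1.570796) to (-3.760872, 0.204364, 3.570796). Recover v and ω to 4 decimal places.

v = -1.7500, ω = 2.0000

Δθ = 3.570796 − 1.570796 = 2.000000
ω = Δθ/dt = 2.000000/1.0 = 2.0000
R = Δx/(sin θ' − sin θ) = -0.8750
v = R·ω = -0.8750·2.0000 = -1.7500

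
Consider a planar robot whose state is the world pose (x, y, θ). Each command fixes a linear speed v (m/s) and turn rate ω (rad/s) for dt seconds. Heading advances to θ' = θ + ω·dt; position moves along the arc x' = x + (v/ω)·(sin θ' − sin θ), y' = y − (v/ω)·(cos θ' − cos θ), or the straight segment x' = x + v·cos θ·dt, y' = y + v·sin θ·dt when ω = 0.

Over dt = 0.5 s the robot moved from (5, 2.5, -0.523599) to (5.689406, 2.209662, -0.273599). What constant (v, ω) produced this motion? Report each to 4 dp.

Δθ = -0.273599 − -0.523599 = 0.250000
ω = Δθ/dt = 0.250000/0.5 = 0.5000
R = Δx/(sin θ' − sin θ) = 3.0000
v = R·ω = 3.0000·0.5000 = 1.5000

v = 1.5000, ω = 0.5000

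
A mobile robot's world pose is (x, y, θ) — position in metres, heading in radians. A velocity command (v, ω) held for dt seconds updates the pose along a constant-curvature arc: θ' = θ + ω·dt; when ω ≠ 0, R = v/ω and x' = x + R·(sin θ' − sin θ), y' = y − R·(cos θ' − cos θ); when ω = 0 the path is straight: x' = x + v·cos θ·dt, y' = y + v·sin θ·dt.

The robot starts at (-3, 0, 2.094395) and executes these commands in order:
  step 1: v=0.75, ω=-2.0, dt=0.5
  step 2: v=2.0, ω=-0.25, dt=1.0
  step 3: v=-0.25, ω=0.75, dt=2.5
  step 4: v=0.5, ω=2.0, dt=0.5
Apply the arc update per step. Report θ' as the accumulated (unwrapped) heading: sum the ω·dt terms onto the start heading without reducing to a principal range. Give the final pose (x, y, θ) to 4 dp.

step 1: θ'=1.0944 (R=-0.3750) → pose (-3.0085, 0.3595, 1.0944)
step 2: θ'=0.8444 (R=-8.0000) → pose (-1.8798, 2.0043, 0.8444)
step 3: θ'=2.7194 (R=-0.3333) → pose (-1.7672, 1.4788, 2.7194)
step 4: θ'=3.7194 (R=0.2500) → pose (-2.0062, 1.4602, 3.7194)

(-2.0062, 1.4602, 3.7194)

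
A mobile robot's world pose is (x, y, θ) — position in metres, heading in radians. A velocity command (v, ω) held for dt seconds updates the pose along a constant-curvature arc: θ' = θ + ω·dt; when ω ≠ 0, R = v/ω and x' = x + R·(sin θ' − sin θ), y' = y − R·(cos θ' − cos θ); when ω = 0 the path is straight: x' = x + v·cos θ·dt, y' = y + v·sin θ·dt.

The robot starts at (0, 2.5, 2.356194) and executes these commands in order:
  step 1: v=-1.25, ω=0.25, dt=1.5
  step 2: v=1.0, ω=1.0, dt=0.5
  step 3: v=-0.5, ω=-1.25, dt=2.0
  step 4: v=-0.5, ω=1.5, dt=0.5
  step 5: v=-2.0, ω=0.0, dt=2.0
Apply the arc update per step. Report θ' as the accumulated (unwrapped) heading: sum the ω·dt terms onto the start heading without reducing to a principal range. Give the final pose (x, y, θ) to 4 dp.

step 1: θ'=2.7312 (R=-5.0000) → pose (1.5407, 1.4507, 2.7312)
step 2: θ'=3.2312 (R=1.0000) → pose (1.0522, 1.5297, 3.2312)
step 3: θ'=0.7312 (R=0.4000) → pose (1.3551, 0.8336, 0.7312)
step 4: θ'=1.4812 (R=-0.3333) → pose (1.2457, 0.6153, 1.4812)
step 5: θ'=1.4812 (straight) → pose (0.8878, -3.3686, 1.4812)

(0.8878, -3.3686, 1.4812)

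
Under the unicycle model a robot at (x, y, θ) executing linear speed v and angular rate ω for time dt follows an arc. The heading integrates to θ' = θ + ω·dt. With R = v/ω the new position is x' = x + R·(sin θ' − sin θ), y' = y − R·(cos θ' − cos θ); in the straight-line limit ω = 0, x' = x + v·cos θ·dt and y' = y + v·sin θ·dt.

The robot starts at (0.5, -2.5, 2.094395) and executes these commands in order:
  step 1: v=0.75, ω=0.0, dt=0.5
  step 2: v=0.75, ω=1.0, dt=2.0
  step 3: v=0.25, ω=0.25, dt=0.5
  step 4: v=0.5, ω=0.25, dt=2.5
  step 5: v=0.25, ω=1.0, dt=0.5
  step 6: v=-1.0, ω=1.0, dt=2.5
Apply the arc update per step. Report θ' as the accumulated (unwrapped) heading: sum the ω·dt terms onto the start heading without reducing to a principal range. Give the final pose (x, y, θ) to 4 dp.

(-2.9956, -4.1276, 7.8444)

step 1: θ'=2.0944 (straight) → pose (0.3125, -2.1752, 2.0944)
step 2: θ'=4.0944 (R=0.7500) → pose (-0.9483, -2.1157, 4.0944)
step 3: θ'=4.2194 (R=1.0000) → pose (-1.0142, -2.2218, 4.2194)
step 4: θ'=4.8444 (R=2.0000) → pose (-1.2349, -3.4316, 4.8444)
step 5: θ'=5.3444 (R=0.2500) → pose (-1.1888, -3.5464, 5.3444)
step 6: θ'=7.8444 (R=-1.0000) → pose (-2.9956, -4.1276, 7.8444)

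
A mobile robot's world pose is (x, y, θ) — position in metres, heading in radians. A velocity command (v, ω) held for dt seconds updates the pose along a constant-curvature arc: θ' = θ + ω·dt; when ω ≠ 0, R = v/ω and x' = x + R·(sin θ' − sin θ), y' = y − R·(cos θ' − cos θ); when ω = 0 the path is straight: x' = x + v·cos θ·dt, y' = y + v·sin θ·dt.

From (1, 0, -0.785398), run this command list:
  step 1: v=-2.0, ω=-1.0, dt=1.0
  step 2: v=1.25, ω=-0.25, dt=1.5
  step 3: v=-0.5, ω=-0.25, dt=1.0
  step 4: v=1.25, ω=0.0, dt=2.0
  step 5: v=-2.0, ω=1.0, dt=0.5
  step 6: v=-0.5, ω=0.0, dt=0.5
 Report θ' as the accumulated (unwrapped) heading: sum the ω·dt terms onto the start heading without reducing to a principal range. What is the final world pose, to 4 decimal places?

step 1: θ'=-1.7854 (R=2.0000) → pose (0.4601, 1.8401, -1.7854)
step 2: θ'=-2.1604 (R=-5.0000) → pose (-0.2694, 0.1248, -2.1604)
step 3: θ'=-2.4104 (R=2.0000) → pose (0.0574, 0.5015, -2.4104)
step 4: θ'=-2.4104 (straight) → pose (-1.8035, -1.1679, -2.4104)
step 5: θ'=-1.9104 (R=-2.0000) → pose (-1.2533, -0.3454, -1.9104)
step 6: θ'=-1.9104 (straight) → pose (-1.1700, -0.1097, -1.9104)

(-1.1700, -0.1097, -1.9104)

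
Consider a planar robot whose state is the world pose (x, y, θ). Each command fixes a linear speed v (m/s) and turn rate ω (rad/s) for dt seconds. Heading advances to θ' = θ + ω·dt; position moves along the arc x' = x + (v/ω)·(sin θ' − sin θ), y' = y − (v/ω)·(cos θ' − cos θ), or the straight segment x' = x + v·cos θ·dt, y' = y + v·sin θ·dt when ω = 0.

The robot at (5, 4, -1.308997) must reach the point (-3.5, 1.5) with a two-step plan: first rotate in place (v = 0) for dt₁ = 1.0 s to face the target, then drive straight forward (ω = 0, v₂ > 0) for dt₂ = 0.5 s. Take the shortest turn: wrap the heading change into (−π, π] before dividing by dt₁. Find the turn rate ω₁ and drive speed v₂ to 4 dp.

heading to target = atan2(1.5−4, -3.5−5) = -2.8555
Δθ = wrap(-2.8555 − -1.3090) = -1.5465; ω₁ = Δθ/dt₁ = -1.5465
distance = √((-3.5−5)² + (1.5−4)²) = 8.8600; v₂ = distance/dt₂ = 17.7200

ω₁ = -1.5465, v₂ = 17.7200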